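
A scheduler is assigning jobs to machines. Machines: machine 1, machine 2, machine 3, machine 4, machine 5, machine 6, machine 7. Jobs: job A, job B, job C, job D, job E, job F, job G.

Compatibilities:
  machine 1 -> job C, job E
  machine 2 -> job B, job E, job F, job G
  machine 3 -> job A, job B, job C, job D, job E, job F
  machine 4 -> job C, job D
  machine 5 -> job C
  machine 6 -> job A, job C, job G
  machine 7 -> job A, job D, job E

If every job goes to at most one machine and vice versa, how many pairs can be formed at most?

7

A valid assignment of size 7: machine 1→job E, machine 2→job F, machine 3→job B, machine 4→job D, machine 5→job C, machine 6→job G, machine 7→job A.
This saturates every machine, so 7 is the maximum.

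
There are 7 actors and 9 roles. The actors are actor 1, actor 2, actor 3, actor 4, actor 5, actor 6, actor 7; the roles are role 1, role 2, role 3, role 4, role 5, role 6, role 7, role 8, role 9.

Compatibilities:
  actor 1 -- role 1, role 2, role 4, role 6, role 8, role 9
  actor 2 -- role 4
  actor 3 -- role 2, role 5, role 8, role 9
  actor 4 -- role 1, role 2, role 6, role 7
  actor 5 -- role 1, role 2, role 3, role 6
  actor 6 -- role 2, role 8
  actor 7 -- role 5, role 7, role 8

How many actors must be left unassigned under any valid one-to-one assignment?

A valid assignment of size 7: actor 1-role 1, actor 2-role 4, actor 3-role 5, actor 4-role 7, actor 5-role 3, actor 6-role 2, actor 7-role 8.
All 7 actors are matched, so no larger matching exists.
That matches 7 of the 7, leaving 0 unmatched; no matching can do better.

0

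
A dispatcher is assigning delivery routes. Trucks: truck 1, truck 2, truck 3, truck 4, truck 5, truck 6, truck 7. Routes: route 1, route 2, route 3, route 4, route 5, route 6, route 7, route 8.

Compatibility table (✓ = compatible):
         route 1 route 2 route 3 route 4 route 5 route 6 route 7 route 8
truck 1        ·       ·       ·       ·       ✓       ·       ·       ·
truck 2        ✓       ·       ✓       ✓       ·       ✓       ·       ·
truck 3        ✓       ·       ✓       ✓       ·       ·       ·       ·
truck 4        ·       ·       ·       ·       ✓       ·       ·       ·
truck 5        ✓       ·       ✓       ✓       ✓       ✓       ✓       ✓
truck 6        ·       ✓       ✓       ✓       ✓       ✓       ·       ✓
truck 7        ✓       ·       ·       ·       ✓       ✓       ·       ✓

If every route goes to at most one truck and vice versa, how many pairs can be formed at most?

A valid assignment of size 6: truck 1-route 5, truck 2-route 4, truck 3-route 1, truck 5-route 8, truck 6-route 3, truck 7-route 6.
The set {truck 1, truck 4} has only 1 neighbour ({route 5}), so by Hall's theorem at most 6 of the 7 trucks can be matched.

6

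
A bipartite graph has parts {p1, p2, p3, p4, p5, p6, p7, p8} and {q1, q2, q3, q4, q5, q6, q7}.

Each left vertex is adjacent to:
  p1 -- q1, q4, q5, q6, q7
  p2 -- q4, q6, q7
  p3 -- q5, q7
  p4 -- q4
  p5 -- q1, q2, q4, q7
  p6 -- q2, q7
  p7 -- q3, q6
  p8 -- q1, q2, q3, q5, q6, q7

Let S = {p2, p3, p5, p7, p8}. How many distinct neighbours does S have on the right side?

The union of neighbours of {p2, p3, p5, p7, p8} is {q1, q2, q3, q4, q5, q6, q7}, which has 7 elements.
Since |N(S)| = 7 ≥ |S| = 5, Hall's condition holds for this subset.

7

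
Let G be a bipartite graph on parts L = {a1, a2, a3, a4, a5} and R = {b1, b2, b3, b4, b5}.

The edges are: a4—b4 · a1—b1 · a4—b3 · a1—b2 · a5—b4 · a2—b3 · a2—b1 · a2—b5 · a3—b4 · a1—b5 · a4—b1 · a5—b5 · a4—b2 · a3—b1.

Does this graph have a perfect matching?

Yes

A valid assignment of size 5: a1–b2, a2–b3, a3–b1, a4–b4, a5–b5.
Every left vertex is matched, so this is a perfect matching.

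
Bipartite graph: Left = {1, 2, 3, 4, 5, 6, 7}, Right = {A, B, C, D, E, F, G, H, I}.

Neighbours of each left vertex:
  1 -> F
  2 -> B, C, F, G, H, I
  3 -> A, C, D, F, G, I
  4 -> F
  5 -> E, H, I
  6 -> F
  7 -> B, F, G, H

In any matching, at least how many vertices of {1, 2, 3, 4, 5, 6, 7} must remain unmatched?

A valid assignment of size 5: 1-F, 2-H, 3-G, 5-E, 7-B.
The set {1, 4, 6} has only 1 neighbour ({F}), so by Hall's theorem at most 5 of the 7 left vertices can be matched.
That matches 5 of the 7, leaving 2 unmatched; no matching can do better.

2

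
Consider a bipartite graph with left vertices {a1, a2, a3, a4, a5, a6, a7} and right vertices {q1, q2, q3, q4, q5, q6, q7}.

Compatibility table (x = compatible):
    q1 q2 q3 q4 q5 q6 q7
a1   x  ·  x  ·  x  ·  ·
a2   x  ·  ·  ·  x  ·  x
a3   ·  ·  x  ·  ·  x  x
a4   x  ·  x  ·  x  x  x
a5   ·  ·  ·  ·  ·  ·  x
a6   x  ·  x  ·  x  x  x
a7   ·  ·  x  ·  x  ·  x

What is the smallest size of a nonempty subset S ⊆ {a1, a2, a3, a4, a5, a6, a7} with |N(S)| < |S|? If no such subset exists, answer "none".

Take S = {a1, a2, a3, a4, a5, a6}. Its neighbourhood is {q1, q3, q5, q6, q7}, so |N(S)| = 5 < |S| = 6.
Every subset of size less than 6 has at least as many neighbours as members, so 6 is the minimum.

6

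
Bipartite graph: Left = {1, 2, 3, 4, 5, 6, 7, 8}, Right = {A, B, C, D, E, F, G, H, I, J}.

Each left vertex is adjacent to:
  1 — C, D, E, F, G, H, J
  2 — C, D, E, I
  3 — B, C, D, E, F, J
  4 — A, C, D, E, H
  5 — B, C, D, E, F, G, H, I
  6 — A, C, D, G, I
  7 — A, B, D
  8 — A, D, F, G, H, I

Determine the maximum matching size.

A valid assignment of size 8: 1→J, 2→C, 3→B, 4→E, 5→H, 6→A, 7→D, 8→G.
This saturates every left vertex, so 8 is the maximum.

8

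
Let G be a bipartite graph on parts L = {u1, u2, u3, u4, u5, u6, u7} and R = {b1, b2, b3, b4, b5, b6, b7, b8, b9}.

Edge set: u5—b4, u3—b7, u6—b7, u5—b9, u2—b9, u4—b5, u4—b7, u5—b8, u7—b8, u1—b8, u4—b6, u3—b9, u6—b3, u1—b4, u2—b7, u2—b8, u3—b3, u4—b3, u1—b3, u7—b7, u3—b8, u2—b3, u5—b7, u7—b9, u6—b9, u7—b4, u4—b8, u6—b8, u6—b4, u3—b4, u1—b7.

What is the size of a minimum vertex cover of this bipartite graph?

A maximum matching has 6 edges (e.g. u1–b3, u2–b9, u3–b8, u4–b5, u5–b4, u6–b7).
By König's theorem the minimum vertex cover has the same size. One such cover is {u4, b3, b4, b7, b8, b9}.

6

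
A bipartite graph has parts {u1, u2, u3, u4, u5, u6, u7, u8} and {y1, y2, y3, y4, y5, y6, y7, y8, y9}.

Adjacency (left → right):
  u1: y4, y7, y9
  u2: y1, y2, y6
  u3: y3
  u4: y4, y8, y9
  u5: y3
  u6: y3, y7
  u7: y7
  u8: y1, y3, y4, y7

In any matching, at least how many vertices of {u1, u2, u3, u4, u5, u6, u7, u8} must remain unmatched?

2

A valid assignment of size 6: u1-y4, u2-y2, u3-y3, u4-y8, u6-y7, u8-y1.
The set {u3, u5, u6, u7} has only 2 neighbours ({y3, y7}), so by Hall's theorem at most 6 of the 8 left vertices can be matched.
That matches 6 of the 8, leaving 2 unmatched; no matching can do better.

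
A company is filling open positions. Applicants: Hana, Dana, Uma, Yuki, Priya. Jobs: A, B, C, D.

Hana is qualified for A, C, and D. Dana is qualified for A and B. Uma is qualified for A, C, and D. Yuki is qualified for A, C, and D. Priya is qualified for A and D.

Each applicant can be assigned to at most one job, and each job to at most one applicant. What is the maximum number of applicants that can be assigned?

One maximum matching: Hana-A, Dana-B, Uma-D, Yuki-C.
The set {Hana, Uma, Yuki, Priya} has only 3 neighbours ({A, C, D}), so by Hall's theorem at most 4 of the 5 applicants can be matched.

4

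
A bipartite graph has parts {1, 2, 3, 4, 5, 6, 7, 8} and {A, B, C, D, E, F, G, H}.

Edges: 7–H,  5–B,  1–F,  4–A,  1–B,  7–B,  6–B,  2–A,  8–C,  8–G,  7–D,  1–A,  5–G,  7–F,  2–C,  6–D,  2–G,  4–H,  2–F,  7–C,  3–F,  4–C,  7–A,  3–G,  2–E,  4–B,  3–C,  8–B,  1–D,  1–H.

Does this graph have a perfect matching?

For example, pair 1-H, 2-E, 3-F, 4-C, 5-G, 6-D, 7-A, 8-B.
Every left vertex is matched, so this is a perfect matching.

Yes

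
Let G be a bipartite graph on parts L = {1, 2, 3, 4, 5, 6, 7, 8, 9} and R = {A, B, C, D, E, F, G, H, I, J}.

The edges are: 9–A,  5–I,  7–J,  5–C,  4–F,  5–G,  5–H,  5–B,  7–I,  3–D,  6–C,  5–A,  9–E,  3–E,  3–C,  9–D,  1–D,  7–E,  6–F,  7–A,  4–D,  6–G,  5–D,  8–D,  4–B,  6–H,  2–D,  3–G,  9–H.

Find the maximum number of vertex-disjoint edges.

7

For example, pair 1–D, 3–C, 4–B, 5–G, 6–F, 7–I, 9–E.
The set {1, 2, 8} has only 1 neighbour ({D}), so by Hall's theorem at most 7 of the 9 left vertices can be matched.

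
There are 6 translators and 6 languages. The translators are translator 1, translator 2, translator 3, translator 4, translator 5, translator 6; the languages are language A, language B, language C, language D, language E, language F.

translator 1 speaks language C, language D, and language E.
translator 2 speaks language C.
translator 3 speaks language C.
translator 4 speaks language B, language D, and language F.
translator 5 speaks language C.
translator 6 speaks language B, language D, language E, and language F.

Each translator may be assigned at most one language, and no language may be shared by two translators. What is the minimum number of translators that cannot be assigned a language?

For example, pair translator 1-language D, translator 2-language C, translator 4-language B, translator 6-language F.
The set {translator 2, translator 3, translator 5} has only 1 neighbour ({language C}), so by Hall's theorem at most 4 of the 6 translators can be matched.
That matches 4 of the 6, leaving 2 unmatched; no matching can do better.

2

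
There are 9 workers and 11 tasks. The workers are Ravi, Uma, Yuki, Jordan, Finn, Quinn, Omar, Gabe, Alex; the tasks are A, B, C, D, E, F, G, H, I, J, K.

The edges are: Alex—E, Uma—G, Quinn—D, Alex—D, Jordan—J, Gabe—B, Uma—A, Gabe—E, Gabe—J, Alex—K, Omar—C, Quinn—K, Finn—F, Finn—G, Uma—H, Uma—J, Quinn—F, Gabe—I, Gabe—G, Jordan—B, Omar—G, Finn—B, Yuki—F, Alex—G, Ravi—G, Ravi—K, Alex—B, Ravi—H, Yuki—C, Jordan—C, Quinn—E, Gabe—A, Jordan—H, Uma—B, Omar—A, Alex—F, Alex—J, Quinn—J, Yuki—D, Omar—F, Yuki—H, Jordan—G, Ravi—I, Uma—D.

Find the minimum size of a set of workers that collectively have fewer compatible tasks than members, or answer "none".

none

A matching saturating every worker exists, for instance Ravi→K, Uma→A, Yuki→C, Jordan→H, Finn→B, Quinn→E, Omar→F, Gabe→G, Alex→J.
By Hall's marriage theorem, this means |N(S)| ≥ |S| for every subset S, so no violating subset exists.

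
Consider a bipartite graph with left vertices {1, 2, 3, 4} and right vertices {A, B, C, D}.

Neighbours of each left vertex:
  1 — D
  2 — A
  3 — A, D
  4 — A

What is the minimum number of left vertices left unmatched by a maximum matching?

A valid assignment of size 2: 1–D, 2–A.
The set {1, 2, 3, 4} has only 2 neighbours ({A, D}), so by Hall's theorem at most 2 of the 4 left vertices can be matched.
That matches 2 of the 4, leaving 2 unmatched; no matching can do better.

2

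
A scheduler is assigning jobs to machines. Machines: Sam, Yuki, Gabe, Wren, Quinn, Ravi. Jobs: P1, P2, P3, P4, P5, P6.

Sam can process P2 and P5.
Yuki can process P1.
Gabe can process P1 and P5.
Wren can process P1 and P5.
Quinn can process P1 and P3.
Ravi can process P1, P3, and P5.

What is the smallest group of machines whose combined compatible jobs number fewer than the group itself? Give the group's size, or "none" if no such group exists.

Take S = {Yuki, Gabe, Wren}. Its neighbourhood is {P1, P5}, so |N(S)| = 2 < |S| = 3.
Every subset of size less than 3 has at least as many neighbours as members, so 3 is the minimum.

3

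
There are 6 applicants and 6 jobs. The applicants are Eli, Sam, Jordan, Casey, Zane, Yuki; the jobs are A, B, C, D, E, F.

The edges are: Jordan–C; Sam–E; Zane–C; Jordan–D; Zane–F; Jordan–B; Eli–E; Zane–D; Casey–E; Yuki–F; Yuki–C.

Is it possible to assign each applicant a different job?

The set {Eli, Sam, Casey} has only 1 neighbour ({E}), so by Hall's theorem at most 4 of the 6 applicants can be matched.
Hence no matching covers every applicant.

No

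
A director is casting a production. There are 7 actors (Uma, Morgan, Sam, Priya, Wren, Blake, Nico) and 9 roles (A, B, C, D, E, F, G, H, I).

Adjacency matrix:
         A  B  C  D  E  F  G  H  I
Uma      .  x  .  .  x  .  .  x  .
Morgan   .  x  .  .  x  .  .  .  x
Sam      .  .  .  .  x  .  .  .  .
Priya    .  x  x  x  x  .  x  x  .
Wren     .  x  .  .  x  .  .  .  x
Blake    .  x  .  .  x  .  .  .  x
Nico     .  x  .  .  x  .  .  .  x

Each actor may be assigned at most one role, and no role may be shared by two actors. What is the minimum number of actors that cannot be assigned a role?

A valid assignment of size 5: Uma-H, Morgan-I, Sam-E, Priya-G, Wren-B.
The set {Morgan, Sam, Wren, Blake, Nico} has only 3 neighbours ({B, E, I}), so by Hall's theorem at most 5 of the 7 actors can be matched.
That matches 5 of the 7, leaving 2 unmatched; no matching can do better.

2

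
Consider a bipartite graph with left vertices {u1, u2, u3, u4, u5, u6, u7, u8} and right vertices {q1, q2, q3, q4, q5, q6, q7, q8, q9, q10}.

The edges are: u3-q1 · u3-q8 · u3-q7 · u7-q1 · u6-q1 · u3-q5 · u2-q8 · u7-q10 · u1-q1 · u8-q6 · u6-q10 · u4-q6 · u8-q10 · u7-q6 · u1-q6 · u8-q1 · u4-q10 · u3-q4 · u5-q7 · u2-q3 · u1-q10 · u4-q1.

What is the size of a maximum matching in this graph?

6

A valid assignment of size 6: u1→q6, u2→q8, u3→q4, u4→q1, u5→q7, u6→q10.
The set {u1, u4, u6, u7, u8} has only 3 neighbours ({q1, q10, q6}), so by Hall's theorem at most 6 of the 8 left vertices can be matched.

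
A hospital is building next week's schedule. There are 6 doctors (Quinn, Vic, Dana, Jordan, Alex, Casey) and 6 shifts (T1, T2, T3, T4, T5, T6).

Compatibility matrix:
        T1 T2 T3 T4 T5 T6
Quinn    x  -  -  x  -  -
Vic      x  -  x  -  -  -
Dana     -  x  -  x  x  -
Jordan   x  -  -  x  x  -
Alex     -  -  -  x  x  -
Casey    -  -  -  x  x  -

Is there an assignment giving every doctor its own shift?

No

The set {Quinn, Jordan, Alex, Casey} has only 3 neighbours ({T1, T4, T5}), so by Hall's theorem at most 5 of the 6 doctors can be matched.
Hence no matching covers every doctor.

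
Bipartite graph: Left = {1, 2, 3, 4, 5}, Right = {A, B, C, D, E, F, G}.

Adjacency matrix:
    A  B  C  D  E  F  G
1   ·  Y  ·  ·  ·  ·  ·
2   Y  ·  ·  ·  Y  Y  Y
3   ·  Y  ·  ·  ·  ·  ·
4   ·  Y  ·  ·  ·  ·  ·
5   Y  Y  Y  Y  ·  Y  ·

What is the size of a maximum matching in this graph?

A valid assignment of size 3: 1→B, 2→E, 5→A.
The set {1, 3, 4} has only 1 neighbour ({B}), so by Hall's theorem at most 3 of the 5 left vertices can be matched.

3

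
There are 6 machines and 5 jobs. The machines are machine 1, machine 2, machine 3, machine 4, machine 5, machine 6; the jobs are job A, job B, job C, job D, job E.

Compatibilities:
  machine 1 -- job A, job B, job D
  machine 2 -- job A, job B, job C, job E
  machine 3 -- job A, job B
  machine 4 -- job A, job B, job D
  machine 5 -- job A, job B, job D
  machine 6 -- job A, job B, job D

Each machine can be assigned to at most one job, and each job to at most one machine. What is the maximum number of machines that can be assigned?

4

For example, pair machine 1→job D, machine 2→job E, machine 3→job B, machine 4→job A.
The set {machine 1, machine 3, machine 4, machine 5, machine 6} has only 3 neighbours ({job A, job B, job D}), so by Hall's theorem at most 4 of the 6 machines can be matched.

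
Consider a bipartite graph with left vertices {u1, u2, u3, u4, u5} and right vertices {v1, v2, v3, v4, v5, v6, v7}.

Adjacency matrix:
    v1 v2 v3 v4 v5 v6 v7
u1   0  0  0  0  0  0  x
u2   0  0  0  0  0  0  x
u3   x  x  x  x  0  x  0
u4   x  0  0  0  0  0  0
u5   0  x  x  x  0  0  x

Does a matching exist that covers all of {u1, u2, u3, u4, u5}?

No

The set {u1, u2} has only 1 neighbour ({v7}), so by Hall's theorem at most 4 of the 5 left vertices can be matched.
Hence no matching covers every left vertex.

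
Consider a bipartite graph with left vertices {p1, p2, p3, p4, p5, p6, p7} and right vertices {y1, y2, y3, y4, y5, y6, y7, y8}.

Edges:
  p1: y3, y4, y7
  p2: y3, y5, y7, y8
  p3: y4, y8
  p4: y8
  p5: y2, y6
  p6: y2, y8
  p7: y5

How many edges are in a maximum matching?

7

One maximum matching: p1→y3, p2→y7, p3→y4, p4→y8, p5→y6, p6→y2, p7→y5.
All 7 left vertices are matched, so no larger matching exists.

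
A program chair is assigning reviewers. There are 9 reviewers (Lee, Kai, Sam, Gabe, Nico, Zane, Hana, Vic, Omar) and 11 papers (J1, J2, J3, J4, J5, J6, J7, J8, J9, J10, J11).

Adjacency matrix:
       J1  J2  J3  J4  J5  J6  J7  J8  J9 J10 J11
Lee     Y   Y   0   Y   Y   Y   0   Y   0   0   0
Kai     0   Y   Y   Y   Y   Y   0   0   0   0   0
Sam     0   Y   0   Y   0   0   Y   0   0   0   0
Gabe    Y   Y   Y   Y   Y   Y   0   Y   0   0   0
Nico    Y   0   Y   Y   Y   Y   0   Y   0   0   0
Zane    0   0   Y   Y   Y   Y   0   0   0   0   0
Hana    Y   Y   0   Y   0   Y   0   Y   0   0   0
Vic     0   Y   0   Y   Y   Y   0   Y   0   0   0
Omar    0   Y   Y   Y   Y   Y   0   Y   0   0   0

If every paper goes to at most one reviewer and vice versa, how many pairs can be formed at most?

For example, pair Lee–J8, Kai–J3, Sam–J7, Gabe–J5, Nico–J1, Zane–J4, Hana–J2, Vic–J6.
The set {Lee, Kai, Gabe, Nico, Zane, Hana, Vic, Omar} has only 7 neighbours ({J1, J2, J3, J4, J5, J6, J8}), so by Hall's theorem at most 8 of the 9 reviewers can be matched.

8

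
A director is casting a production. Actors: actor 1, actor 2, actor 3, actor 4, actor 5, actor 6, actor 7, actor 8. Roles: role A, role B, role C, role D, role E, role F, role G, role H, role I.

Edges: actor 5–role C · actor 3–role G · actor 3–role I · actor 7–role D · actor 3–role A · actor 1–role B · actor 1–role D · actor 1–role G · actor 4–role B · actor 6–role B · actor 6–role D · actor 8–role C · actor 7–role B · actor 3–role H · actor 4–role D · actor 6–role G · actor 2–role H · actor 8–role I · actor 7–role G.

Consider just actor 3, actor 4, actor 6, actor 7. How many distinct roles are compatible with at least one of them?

6

The union of neighbours of {actor 3, actor 4, actor 6, actor 7} is {role A, role B, role D, role G, role H, role I}, which has 6 elements.
Since |N(S)| = 6 ≥ |S| = 4, Hall's condition holds for this subset.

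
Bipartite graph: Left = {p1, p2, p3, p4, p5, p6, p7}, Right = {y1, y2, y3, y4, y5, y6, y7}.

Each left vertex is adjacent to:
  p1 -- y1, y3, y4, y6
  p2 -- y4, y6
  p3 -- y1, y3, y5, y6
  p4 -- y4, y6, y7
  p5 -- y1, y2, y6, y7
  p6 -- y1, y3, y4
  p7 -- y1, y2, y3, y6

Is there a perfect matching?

Yes

One maximum matching: p1→y4, p2→y6, p3→y5, p4→y7, p5→y2, p6→y1, p7→y3.
All 7 left vertices are covered.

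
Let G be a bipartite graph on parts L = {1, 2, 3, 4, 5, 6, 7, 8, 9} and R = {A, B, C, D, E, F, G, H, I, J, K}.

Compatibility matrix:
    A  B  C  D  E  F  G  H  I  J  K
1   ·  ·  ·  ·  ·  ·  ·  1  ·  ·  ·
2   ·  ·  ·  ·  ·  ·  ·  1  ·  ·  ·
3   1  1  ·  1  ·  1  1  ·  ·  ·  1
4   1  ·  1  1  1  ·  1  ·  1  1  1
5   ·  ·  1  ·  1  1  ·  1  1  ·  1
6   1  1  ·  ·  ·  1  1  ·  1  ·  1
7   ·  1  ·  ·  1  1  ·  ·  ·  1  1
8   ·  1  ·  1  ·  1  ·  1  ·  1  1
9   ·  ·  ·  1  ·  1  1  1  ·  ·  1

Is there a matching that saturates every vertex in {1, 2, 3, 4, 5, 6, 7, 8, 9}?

No

The set {1, 2} has only 1 neighbour ({H}), so by Hall's theorem at most 8 of the 9 left vertices can be matched.
Hence no matching covers every left vertex.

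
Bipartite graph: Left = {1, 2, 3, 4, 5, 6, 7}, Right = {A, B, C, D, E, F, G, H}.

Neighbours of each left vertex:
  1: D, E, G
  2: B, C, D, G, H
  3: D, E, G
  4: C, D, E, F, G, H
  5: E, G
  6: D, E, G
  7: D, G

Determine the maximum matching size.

For example, pair 1-G, 2-B, 3-D, 4-H, 5-E.
The set {1, 3, 5, 6, 7} has only 3 neighbours ({D, E, G}), so by Hall's theorem at most 5 of the 7 left vertices can be matched.

5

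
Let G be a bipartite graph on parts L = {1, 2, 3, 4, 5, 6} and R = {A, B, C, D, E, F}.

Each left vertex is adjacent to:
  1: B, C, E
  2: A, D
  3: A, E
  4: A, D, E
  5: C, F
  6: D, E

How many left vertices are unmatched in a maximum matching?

A valid assignment of size 5: 1-B, 2-D, 3-A, 4-E, 5-F.
The set {2, 3, 4, 6} has only 3 neighbours ({A, D, E}), so by Hall's theorem at most 5 of the 6 left vertices can be matched.
That matches 5 of the 6, leaving 1 unmatched; no matching can do better.

1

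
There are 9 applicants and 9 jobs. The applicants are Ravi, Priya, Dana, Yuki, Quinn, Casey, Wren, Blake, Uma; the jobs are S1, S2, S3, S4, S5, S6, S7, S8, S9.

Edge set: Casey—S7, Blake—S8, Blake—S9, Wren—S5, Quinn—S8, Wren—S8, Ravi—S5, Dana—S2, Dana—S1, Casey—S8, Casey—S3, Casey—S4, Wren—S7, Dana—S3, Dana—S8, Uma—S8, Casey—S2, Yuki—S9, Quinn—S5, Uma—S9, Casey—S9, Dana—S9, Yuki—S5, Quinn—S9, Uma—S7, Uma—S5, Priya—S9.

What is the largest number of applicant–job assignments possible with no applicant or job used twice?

One maximum matching: Ravi→S5, Priya→S9, Dana→S3, Quinn→S8, Casey→S2, Wren→S7.
The set {Ravi, Priya, Yuki, Quinn, Wren, Blake, Uma} has only 4 neighbours ({S5, S7, S8, S9}), so by Hall's theorem at most 6 of the 9 applicants can be matched.

6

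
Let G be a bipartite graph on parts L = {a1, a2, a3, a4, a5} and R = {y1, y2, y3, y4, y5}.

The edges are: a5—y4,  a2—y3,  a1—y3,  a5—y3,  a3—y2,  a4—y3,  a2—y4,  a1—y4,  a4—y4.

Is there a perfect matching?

No

The set {a1, a2, a4, a5} has only 2 neighbours ({y3, y4}), so by Hall's theorem at most 3 of the 5 left vertices can be matched.
Hence no matching covers every left vertex.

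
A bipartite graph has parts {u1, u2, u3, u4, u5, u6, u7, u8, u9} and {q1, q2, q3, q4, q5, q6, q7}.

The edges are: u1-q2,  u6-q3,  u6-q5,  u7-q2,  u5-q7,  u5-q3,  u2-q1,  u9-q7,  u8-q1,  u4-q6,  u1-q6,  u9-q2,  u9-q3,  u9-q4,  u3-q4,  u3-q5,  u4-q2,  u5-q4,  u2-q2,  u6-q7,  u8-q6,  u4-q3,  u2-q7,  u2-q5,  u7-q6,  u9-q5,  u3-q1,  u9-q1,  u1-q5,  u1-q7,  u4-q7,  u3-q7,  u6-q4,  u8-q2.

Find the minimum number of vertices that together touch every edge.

A maximum matching has 7 edges (e.g. u1–q6, u2–q7, u3–q1, u4–q3, u5–q4, u6–q5, u7–q2).
By König's theorem the minimum vertex cover has the same size. One such cover is {q1, q2, q3, q4, q5, q6, q7}.

7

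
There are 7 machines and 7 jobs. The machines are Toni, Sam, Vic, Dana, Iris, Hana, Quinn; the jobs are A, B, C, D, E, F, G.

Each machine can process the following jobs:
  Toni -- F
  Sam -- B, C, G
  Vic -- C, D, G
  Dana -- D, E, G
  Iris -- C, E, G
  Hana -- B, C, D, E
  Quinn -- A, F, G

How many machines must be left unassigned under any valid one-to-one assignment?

A valid assignment of size 7: Toni-F, Sam-C, Vic-G, Dana-D, Iris-E, Hana-B, Quinn-A.
This saturates every machine, so 7 is the maximum.
That matches 7 of the 7, leaving 0 unmatched; no matching can do better.

0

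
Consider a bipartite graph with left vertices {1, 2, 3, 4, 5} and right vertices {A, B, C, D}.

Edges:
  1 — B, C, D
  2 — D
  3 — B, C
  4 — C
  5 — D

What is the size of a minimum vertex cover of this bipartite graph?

{B, C, D} is a vertex cover of size 3: every edge has an endpoint in this set.
No smaller cover exists because 1–C, 2–D, 3–B is a matching of size 3, and a cover must include an endpoint of each of these disjoint edges (König's theorem).

3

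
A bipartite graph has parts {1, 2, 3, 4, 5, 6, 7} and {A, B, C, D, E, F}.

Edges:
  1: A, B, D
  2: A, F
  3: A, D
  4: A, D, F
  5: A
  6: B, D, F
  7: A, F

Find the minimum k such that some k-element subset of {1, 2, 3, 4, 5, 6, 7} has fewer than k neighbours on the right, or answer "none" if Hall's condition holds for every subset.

3

Take S = {2, 5, 7}. Its neighbourhood is {A, F}, so |N(S)| = 2 < |S| = 3.
Every subset of size less than 3 has at least as many neighbours as members, so 3 is the minimum.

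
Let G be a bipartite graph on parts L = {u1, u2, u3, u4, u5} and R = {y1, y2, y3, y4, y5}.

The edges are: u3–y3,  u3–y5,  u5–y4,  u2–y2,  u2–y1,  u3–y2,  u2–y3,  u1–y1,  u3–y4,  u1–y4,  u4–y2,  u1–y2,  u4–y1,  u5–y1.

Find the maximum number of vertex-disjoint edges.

A valid assignment of size 5: u1→y4, u2→y3, u3→y5, u4→y2, u5→y1.
All 5 left vertices are matched, so no larger matching exists.

5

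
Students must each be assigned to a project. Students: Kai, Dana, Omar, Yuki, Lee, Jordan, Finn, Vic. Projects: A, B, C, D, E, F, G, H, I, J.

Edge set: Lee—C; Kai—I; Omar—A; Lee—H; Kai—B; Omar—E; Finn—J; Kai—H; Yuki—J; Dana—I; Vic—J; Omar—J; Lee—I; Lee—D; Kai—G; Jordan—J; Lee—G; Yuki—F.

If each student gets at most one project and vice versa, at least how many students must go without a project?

A valid assignment of size 6: Kai→B, Dana→I, Omar→E, Yuki→F, Lee→G, Jordan→J.
The set {Jordan, Finn, Vic} has only 1 neighbour ({J}), so by Hall's theorem at most 6 of the 8 students can be matched.
That matches 6 of the 8, leaving 2 unmatched; no matching can do better.

2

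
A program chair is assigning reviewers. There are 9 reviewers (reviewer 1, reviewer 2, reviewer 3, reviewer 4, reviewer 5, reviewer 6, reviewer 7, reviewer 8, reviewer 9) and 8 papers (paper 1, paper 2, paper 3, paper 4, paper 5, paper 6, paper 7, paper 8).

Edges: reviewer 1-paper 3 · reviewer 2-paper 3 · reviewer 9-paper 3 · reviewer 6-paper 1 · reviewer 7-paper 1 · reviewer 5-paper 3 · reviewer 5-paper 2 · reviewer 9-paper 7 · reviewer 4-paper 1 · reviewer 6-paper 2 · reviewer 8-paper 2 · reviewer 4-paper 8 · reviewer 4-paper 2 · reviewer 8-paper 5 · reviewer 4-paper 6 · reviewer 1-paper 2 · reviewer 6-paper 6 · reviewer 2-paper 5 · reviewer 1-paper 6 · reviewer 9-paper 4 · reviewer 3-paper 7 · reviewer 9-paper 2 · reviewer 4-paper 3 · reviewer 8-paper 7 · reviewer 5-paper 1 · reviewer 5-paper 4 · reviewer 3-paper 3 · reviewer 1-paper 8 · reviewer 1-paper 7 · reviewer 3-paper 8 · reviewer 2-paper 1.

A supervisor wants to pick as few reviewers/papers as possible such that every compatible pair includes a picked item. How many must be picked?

8

A maximum matching has 8 edges (e.g. reviewer 1–paper 2, reviewer 2–paper 5, reviewer 3–paper 8, reviewer 4–paper 3, reviewer 5–paper 4, reviewer 6–paper 6, reviewer 7–paper 1, reviewer 8–paper 7).
By König's theorem the minimum vertex cover has the same size. One such cover is {paper 1, paper 2, paper 3, paper 4, paper 5, paper 6, paper 7, paper 8}.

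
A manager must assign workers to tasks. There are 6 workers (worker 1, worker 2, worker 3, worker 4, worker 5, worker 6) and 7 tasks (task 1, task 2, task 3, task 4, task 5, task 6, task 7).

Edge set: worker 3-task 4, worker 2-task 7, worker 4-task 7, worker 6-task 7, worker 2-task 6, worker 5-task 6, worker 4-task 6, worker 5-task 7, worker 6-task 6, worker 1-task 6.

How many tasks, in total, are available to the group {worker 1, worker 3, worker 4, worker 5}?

The union of neighbours of {worker 1, worker 3, worker 4, worker 5} is {task 4, task 6, task 7}, which has 3 elements.
Since |N(S)| = 3 < |S| = 4, Hall's condition fails for this subset.

3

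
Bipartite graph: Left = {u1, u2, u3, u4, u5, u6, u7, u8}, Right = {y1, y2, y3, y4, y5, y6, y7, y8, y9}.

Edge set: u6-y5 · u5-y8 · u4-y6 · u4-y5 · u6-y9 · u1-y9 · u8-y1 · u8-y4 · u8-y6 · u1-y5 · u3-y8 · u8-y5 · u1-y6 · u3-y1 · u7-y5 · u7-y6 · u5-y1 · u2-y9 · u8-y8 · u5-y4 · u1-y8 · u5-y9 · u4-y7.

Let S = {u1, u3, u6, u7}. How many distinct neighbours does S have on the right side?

The union of neighbours of {u1, u3, u6, u7} is {y1, y5, y6, y8, y9}, which has 5 elements.
Since |N(S)| = 5 ≥ |S| = 4, Hall's condition holds for this subset.

5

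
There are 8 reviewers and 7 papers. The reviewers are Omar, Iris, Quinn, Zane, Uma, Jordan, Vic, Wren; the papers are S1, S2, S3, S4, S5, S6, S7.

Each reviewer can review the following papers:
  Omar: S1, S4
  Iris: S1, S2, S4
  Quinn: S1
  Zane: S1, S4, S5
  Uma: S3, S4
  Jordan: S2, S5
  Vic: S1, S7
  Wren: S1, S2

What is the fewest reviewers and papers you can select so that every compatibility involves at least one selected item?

6

A maximum matching has 6 edges (e.g. Omar–S4, Iris–S2, Quinn–S1, Zane–S5, Uma–S3, Vic–S7).
By König's theorem the minimum vertex cover has the same size. One such cover is {Uma, Vic, S1, S2, S4, S5}.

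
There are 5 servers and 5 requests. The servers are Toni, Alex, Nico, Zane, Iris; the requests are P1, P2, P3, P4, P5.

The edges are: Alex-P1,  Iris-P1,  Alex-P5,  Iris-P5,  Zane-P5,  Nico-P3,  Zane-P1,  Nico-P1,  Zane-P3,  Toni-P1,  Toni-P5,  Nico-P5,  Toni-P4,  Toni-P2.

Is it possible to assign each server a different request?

The set {Alex, Nico, Zane, Iris} has only 3 neighbours ({P1, P3, P5}), so by Hall's theorem at most 4 of the 5 servers can be matched.
Hence no matching covers every server.

No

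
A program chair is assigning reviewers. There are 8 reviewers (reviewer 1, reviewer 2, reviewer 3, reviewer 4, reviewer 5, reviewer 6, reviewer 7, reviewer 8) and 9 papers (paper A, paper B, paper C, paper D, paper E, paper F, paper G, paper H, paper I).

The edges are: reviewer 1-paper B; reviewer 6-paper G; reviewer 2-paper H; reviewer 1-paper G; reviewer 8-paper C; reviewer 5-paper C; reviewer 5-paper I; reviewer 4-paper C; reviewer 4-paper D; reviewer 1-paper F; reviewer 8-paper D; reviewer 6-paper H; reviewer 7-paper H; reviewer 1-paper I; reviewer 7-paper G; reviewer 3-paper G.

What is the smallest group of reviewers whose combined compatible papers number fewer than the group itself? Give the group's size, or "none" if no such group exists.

3

Take S = {reviewer 2, reviewer 3, reviewer 6}. Its neighbourhood is {paper G, paper H}, so |N(S)| = 2 < |S| = 3.
Every subset of size less than 3 has at least as many neighbours as members, so 3 is the minimum.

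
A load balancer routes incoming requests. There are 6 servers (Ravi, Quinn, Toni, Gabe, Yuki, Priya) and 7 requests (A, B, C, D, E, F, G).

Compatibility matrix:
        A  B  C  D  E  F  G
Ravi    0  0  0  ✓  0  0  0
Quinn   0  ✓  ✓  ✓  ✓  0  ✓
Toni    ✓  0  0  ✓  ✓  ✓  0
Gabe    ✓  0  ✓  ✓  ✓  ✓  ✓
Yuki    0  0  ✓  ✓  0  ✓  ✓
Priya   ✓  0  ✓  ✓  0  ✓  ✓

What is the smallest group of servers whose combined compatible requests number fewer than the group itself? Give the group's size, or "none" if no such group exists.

none

A matching saturating every server exists, for instance Ravi→D, Quinn→E, Toni→F, Gabe→A, Yuki→C, Priya→G.
By Hall's marriage theorem, this means |N(S)| ≥ |S| for every subset S, so no violating subset exists.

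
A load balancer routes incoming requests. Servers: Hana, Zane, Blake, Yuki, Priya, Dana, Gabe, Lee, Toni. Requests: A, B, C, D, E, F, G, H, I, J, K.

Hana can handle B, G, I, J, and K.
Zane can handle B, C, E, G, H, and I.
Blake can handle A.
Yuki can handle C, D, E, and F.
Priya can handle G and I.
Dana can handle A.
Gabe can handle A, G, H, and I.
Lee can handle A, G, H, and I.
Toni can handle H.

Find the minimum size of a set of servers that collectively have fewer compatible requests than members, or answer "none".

2

Take S = {Blake, Dana}. Its neighbourhood is {A}, so |N(S)| = 1 < |S| = 2.
No single vertex violates Hall's condition since each has at least one neighbour, so 2 is the minimum.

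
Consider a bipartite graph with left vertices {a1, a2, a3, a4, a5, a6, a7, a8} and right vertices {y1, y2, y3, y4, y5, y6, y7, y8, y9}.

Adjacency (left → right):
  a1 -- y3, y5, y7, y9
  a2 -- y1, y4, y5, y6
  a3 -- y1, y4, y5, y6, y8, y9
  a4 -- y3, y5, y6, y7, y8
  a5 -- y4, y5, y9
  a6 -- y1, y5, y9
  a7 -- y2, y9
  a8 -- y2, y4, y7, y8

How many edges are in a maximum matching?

For example, pair a1-y3, a2-y4, a3-y9, a4-y6, a5-y5, a6-y1, a7-y2, a8-y7.
All 8 left vertices are matched, so no larger matching exists.

8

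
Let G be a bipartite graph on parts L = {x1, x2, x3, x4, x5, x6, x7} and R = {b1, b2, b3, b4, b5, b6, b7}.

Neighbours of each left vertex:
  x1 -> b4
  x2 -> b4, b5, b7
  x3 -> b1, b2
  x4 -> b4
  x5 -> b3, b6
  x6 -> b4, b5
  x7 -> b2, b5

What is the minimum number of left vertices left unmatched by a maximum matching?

1

One maximum matching: x1→b4, x2→b7, x3→b1, x5→b3, x6→b5, x7→b2.
The set {x1, x4} has only 1 neighbour ({b4}), so by Hall's theorem at most 6 of the 7 left vertices can be matched.
That matches 6 of the 7, leaving 1 unmatched; no matching can do better.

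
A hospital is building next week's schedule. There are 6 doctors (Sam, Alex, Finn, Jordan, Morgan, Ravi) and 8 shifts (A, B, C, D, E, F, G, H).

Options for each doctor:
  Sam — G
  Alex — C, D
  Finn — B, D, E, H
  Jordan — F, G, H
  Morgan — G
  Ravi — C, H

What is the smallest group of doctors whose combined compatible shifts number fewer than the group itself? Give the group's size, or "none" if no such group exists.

2

Take S = {Sam, Morgan}. Its neighbourhood is {G}, so |N(S)| = 1 < |S| = 2.
No single vertex violates Hall's condition since each has at least one neighbour, so 2 is the minimum.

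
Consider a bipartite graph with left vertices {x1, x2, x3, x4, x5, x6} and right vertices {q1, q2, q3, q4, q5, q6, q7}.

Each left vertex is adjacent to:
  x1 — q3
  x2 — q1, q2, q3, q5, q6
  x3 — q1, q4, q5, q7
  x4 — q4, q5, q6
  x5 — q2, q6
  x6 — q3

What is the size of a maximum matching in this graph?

5

For example, pair x1-q3, x2-q1, x3-q4, x4-q6, x5-q2.
The set {x1, x6} has only 1 neighbour ({q3}), so by Hall's theorem at most 5 of the 6 left vertices can be matched.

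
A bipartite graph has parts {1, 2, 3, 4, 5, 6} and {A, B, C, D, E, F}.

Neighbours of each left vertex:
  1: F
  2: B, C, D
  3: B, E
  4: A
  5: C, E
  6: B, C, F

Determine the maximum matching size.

6

One maximum matching: 1–F, 2–D, 3–E, 4–A, 5–C, 6–B.
This saturates every left vertex, so 6 is the maximum.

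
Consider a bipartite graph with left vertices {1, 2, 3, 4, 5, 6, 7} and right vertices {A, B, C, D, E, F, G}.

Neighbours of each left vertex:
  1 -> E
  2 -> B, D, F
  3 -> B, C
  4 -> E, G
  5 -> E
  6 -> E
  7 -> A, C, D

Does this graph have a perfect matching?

No

The set {1, 5, 6} has only 1 neighbour ({E}), so by Hall's theorem at most 5 of the 7 left vertices can be matched.
Hence no matching covers every left vertex.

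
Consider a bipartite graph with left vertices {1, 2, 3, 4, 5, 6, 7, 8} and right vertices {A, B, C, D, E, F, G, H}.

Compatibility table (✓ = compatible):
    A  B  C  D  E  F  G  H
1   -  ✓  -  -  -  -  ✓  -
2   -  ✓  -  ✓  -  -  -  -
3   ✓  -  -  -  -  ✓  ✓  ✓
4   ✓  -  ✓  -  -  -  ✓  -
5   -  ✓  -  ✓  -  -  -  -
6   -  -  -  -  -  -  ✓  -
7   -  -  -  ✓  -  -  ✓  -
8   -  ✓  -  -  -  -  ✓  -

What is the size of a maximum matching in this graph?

One maximum matching: 1-G, 2-D, 3-F, 4-C, 5-B.
The set {1, 2, 5, 6, 7, 8} has only 3 neighbours ({B, D, G}), so by Hall's theorem at most 5 of the 8 left vertices can be matched.

5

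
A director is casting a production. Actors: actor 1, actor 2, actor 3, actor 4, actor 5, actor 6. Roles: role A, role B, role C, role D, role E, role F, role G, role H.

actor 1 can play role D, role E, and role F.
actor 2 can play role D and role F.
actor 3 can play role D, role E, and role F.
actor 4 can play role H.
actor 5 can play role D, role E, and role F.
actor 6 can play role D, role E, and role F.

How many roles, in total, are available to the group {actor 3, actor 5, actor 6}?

3

The union of neighbours of {actor 3, actor 5, actor 6} is {role D, role E, role F}, which has 3 elements.
Since |N(S)| = 3 ≥ |S| = 3, Hall's condition holds for this subset.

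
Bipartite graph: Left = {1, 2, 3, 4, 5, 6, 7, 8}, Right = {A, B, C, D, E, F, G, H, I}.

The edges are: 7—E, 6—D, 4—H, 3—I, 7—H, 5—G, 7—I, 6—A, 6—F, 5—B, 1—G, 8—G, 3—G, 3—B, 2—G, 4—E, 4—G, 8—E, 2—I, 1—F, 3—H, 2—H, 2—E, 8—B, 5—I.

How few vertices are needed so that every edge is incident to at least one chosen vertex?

7

{1, 6, B, E, G, H, I} is a vertex cover of size 7: every edge has an endpoint in this set.
No smaller cover exists because 1–F, 2–G, 3–B, 4–H, 5–I, 6–D, 7–E is a matching of size 7, and a cover must include an endpoint of each of these disjoint edges (König's theorem).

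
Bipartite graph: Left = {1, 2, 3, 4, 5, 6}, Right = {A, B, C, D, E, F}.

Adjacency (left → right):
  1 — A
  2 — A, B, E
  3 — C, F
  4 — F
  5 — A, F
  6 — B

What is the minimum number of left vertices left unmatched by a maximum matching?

1

For example, pair 1–A, 2–E, 3–C, 4–F, 6–B.
The set {1, 4, 5} has only 2 neighbours ({A, F}), so by Hall's theorem at most 5 of the 6 left vertices can be matched.
That matches 5 of the 6, leaving 1 unmatched; no matching can do better.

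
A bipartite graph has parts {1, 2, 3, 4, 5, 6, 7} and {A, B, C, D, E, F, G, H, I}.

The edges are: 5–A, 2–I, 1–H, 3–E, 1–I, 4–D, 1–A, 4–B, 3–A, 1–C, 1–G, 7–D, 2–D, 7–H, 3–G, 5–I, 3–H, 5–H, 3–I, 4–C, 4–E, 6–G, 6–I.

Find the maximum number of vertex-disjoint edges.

For example, pair 1–A, 2–I, 3–E, 4–B, 5–H, 6–G, 7–D.
This saturates every left vertex, so 7 is the maximum.

7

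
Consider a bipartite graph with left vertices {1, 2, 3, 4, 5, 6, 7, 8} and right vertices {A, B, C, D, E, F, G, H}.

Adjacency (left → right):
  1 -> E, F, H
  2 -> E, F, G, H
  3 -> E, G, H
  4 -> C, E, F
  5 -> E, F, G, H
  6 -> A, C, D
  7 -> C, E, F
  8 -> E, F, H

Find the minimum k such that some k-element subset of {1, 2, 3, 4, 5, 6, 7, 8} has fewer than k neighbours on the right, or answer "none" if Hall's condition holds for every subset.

Take S = {1, 2, 3, 5, 8}. Its neighbourhood is {E, F, G, H}, so |N(S)| = 4 < |S| = 5.
Every subset of size less than 5 has at least as many neighbours as members, so 5 is the minimum.

5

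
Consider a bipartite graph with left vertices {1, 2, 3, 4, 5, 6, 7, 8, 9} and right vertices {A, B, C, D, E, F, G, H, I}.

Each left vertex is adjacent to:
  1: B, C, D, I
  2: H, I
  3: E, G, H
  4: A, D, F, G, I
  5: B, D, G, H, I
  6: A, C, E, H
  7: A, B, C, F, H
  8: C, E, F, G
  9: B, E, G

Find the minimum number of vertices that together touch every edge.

A maximum matching has 9 edges (e.g. 1–D, 2–I, 3–E, 4–F, 5–G, 6–H, 7–A, 8–C, 9–B).
By König's theorem the minimum vertex cover has the same size. One such cover is {1, 2, 3, 4, 5, 6, 7, 8, 9}.

9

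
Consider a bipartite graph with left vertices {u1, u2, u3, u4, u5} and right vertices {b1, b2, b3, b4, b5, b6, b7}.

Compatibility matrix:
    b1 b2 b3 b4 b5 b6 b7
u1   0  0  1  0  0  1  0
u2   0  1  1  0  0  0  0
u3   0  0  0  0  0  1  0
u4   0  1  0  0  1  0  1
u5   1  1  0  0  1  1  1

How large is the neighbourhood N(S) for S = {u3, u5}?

5

The union of neighbours of {u3, u5} is {b1, b2, b5, b6, b7}, which has 5 elements.
Since |N(S)| = 5 ≥ |S| = 2, Hall's condition holds for this subset.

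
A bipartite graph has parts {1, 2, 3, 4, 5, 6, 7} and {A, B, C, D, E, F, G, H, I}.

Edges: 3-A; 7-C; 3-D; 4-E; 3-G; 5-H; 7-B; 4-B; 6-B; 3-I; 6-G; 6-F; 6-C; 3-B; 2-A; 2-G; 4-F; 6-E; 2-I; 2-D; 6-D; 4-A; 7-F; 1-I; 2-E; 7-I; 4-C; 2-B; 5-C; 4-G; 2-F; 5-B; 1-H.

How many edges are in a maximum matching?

A valid assignment of size 7: 1–H, 2–A, 3–G, 4–F, 5–C, 6–E, 7–B.
This saturates every left vertex, so 7 is the maximum.

7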